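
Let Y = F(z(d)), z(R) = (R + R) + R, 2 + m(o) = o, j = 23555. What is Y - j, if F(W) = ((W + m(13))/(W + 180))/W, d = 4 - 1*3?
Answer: -12931681/549 ≈ -23555.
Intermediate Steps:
m(o) = -2 + o
d = 1 (d = 4 - 3 = 1)
z(R) = 3*R (z(R) = 2*R + R = 3*R)
F(W) = (11 + W)/(W*(180 + W)) (F(W) = ((W + (-2 + 13))/(W + 180))/W = ((W + 11)/(180 + W))/W = ((11 + W)/(180 + W))/W = (11 + W)/(W*(180 + W)))
Y = 14/549 (Y = (11 + 3*1)/(((3*1))*(180 + 3*1)) = (11 + 3)/(3*(180 + 3)) = (1/3)*14/183 = (1/3)*(1/183)*14 = 14/549 ≈ 0.025501)
Y - j = 14/549 - 1*23555 = 14/549 - 23555 = -12931681/549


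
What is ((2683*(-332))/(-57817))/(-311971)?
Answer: -890756/18037227307 ≈ -4.9384e-5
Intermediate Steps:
((2683*(-332))/(-57817))/(-311971) = -890756*(-1/57817)*(-1/311971) = (890756/57817)*(-1/311971) = -890756/18037227307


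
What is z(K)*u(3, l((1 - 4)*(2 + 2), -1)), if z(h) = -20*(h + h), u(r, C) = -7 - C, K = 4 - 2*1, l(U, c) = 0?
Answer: 560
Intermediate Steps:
K = 2 (K = 4 - 2 = 2)
z(h) = -40*h
z(K)*u(3, l((1 - 4)*(2 + 2), -1)) = (-40*2)*(-7 - 1*0) = -80*(-7 + 0) = -80*(-7) = 560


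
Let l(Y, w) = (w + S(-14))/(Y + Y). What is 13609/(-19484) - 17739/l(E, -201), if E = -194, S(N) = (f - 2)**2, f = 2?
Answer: -44701961899/1305428 ≈ -34243.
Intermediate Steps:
S(N) = 0 (S(N) = (2 - 2)**2 = 0**2 = 0)
l(Y, w) = w/(2*Y) (l(Y, w) = (w + 0)/(Y + Y) = w/((2*Y)) = w*(1/(2*Y)) = w/(2*Y))
13609/(-19484) - 17739/l(E, -201) = 13609/(-19484) - 17739/((1/2)*(-201)/(-194)) = 13609*(-1/19484) - 17739/((1/2)*(-201)*(-1/194)) = -13609/19484 - 17739/201/388 = -13609/19484 - 17739*388/201 = -13609/19484 - 2294244/67 = -44701961899/1305428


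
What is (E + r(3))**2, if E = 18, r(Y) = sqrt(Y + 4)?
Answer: (18 + sqrt(7))**2 ≈ 426.25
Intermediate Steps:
r(Y) = sqrt(4 + Y)
(E + r(3))**2 = (18 + sqrt(4 + 3))**2 = (18 + sqrt(7))**2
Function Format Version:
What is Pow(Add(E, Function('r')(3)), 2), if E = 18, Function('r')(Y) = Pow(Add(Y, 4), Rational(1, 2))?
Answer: Pow(Add(18, Pow(7, Rational(1, 2))), 2) ≈ 426.25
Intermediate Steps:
Function('r')(Y) = Pow(Add(4, Y), Rational(1, 2))
Pow(Add(E, Function('r')(3)), 2) = Pow(Add(18, Pow(Add(4, 3), Rational(1, 2))), 2) = Pow(Add(18, Pow(7, Rational(1, 2))), 2)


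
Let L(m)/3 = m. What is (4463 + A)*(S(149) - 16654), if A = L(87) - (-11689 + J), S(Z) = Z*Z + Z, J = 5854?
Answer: 60144064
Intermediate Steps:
L(m) = 3*m
S(Z) = Z + Z² (S(Z) = Z² + Z = Z + Z²)
A = 6096 (A = 3*87 - (-11689 + 5854) = 261 - 1*(-5835) = 261 + 5835 = 6096)
(4463 + A)*(S(149) - 16654) = (4463 + 6096)*(149*(1 + 149) - 16654) = 10559*(149*150 - 16654) = 10559*(22350 - 16654) = 10559*5696 = 60144064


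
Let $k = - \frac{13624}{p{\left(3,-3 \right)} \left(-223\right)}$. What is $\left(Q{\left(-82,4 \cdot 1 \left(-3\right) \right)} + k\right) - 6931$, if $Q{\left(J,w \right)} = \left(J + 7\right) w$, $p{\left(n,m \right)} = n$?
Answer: $- \frac{4021115}{669} \approx -6010.6$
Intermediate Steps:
$Q{\left(J,w \right)} = w \left(7 + J\right)$ ($Q{\left(J,w \right)} = \left(7 + J\right) w = w \left(7 + J\right)$)
$k = \frac{13624}{669}$ ($k = - \frac{13624}{3 \left(-223\right)} = - \frac{13624}{-669} = \left(-13624\right) \left(- \frac{1}{669}\right) = \frac{13624}{669} \approx 20.365$)
$\left(Q{\left(-82,4 \cdot 1 \left(-3\right) \right)} + k\right) - 6931 = \left(4 \cdot 1 \left(-3\right) \left(7 - 82\right) + \frac{13624}{669}\right) - 6931 = \left(4 \left(-3\right) \left(-75\right) + \frac{13624}{669}\right) - 6931 = \left(\left(-12\right) \left(-75\right) + \frac{13624}{669}\right) - 6931 = \left(900 + \frac{13624}{669}\right) - 6931 = \frac{615724}{669} - 6931 = - \frac{4021115}{669}$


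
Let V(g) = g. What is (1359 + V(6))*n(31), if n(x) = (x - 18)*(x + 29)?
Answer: 1064700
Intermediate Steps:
n(x) = (-18 + x)*(29 + x)
(1359 + V(6))*n(31) = (1359 + 6)*(-522 + 31² + 11*31) = 1365*(-522 + 961 + 341) = 1365*780 = 1064700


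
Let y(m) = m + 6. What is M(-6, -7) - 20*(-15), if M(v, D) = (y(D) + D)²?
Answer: 364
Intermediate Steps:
y(m) = 6 + m
M(v, D) = (6 + 2*D)² (M(v, D) = ((6 + D) + D)² = (6 + 2*D)²)
M(-6, -7) - 20*(-15) = 4*(3 - 7)² - 20*(-15) = 4*(-4)² + 300 = 4*16 + 300 = 64 + 300 = 364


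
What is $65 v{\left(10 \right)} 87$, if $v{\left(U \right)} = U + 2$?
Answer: $67860$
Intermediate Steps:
$v{\left(U \right)} = 2 + U$
$65 v{\left(10 \right)} 87 = 65 \left(2 + 10\right) 87 = 65 \cdot 12 \cdot 87 = 780 \cdot 87 = 67860$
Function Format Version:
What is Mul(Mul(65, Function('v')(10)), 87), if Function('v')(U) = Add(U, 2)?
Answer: 67860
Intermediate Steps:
Function('v')(U) = Add(2, U)
Mul(Mul(65, Function('v')(10)), 87) = Mul(Mul(65, Add(2, 10)), 87) = Mul(Mul(65, 12), 87) = Mul(780, 87) = 67860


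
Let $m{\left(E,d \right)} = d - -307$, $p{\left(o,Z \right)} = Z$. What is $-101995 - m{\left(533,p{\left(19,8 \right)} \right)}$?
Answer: $-102310$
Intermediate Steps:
$m{\left(E,d \right)} = 307 + d$ ($m{\left(E,d \right)} = d + 307 = 307 + d$)
$-101995 - m{\left(533,p{\left(19,8 \right)} \right)} = -101995 - \left(307 + 8\right) = -101995 - 315 = -102310$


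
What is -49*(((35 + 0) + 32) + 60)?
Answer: -6223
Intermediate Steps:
-49*(((35 + 0) + 32) + 60) = -49*((35 + 32) + 60) = -49*(67 + 60) = -49*127 = -6223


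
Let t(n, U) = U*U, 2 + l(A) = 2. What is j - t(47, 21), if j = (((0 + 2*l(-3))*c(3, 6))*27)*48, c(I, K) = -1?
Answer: -441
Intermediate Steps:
l(A) = 0 (l(A) = -2 + 2 = 0)
t(n, U) = U²
j = 0 (j = (((0 + 2*0)*(-1))*27)*48 = (((0 + 0)*(-1))*27)*48 = ((0*(-1))*27)*48 = (0*27)*48 = 0*48 = 0)
j - t(47, 21) = 0 - 1*21² = 0 - 1*441 = 0 - 441 = -441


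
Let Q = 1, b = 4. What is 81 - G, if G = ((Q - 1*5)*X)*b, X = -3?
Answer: 33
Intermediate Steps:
G = 48 (G = ((1 - 1*5)*(-3))*4 = ((1 - 5)*(-3))*4 = -4*(-3)*4 = 12*4 = 48)
81 - G = 81 - 1*48 = 81 - 48 = 33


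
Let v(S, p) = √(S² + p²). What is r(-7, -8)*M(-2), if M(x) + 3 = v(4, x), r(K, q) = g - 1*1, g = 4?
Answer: -9 + 6*√5 ≈ 4.4164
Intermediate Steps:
r(K, q) = 3 (r(K, q) = 4 - 1*1 = 4 - 1 = 3)
M(x) = -3 + √(16 + x²) (M(x) = -3 + √(4² + x²) = -3 + √(16 + x²))
r(-7, -8)*M(-2) = 3*(-3 + √(16 + (-2)²)) = 3*(-3 + √(16 + 4)) = 3*(-3 + √20) = 3*(-3 + 2*√5) = -9 + 6*√5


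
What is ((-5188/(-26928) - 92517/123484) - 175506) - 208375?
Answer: -19944909077339/51955893 ≈ -3.8388e+5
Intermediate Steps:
((-5188/(-26928) - 92517/123484) - 175506) - 208375 = ((-5188*(-1/26928) - 92517*1/123484) - 175506) - 208375 = ((1297/6732 - 92517/123484) - 175506) - 208375 = (-28916606/51955893 - 175506) - 208375 = -9118599873464/51955893 - 208375 = -19944909077339/51955893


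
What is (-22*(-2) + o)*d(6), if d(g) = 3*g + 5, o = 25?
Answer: 1587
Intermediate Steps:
d(g) = 5 + 3*g
(-22*(-2) + o)*d(6) = (-22*(-2) + 25)*(5 + 3*6) = (44 + 25)*(5 + 18) = 69*23 = 1587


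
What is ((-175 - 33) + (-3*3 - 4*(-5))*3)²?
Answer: 30625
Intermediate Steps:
((-175 - 33) + (-3*3 - 4*(-5))*3)² = (-208 + (-9 + 20)*3)² = (-208 + 11*3)² = (-208 + 33)² = (-175)² = 30625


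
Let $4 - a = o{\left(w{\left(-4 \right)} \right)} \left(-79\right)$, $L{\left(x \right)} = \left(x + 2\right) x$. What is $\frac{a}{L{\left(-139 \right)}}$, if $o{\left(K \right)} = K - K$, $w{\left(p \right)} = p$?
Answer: $\frac{4}{19043} \approx 0.00021005$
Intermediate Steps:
$L{\left(x \right)} = x \left(2 + x\right)$ ($L{\left(x \right)} = \left(2 + x\right) x = x \left(2 + x\right)$)
$o{\left(K \right)} = 0$
$a = 4$ ($a = 4 - 0 \left(-79\right) = 4 - 0 = 4 + 0 = 4$)
$\frac{a}{L{\left(-139 \right)}} = \frac{4}{\left(-139\right) \left(2 - 139\right)} = \frac{4}{\left(-139\right) \left(-137\right)} = \frac{4}{19043}$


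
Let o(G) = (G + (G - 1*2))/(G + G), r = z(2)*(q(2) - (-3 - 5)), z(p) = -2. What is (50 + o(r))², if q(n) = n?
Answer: 1042441/400 ≈ 2606.1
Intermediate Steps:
r = -20 (r = -2*(2 - (-3 - 5)) = -2*(2 - 1*(-8)) = -2*(2 + 8) = -2*10 = -20)
o(G) = (-2 + 2*G)/(2*G) (o(G) = (G + (G - 2))/((2*G)) = (G + (-2 + G))*(1/(2*G)) = (-2 + 2*G)*(1/(2*G)) = (-2 + 2*G)/(2*G))
(50 + o(r))² = (50 + (-1 - 20)/(-20))² = (50 - 1/20*(-21))² = (50 + 21/20)² = (1021/20)² = 1042441/400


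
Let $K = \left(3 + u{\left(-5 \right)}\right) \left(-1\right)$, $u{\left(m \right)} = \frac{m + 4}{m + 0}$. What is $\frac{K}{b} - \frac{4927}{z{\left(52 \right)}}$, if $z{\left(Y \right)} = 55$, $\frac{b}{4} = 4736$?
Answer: $- \frac{5833579}{65120} \approx -89.582$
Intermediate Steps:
$u{\left(m \right)} = \frac{4 + m}{m}$
$K = - \frac{16}{5}$ ($K = \left(3 + \frac{4 - 5}{-5}\right) \left(-1\right) = \left(3 - - \frac{1}{5}\right) \left(-1\right) = \left(3 + \frac{1}{5}\right) \left(-1\right) = \frac{16}{5} \left(-1\right) = - \frac{16}{5} \approx -3.2$)
$b = 18944$ ($b = 4 \cdot 4736 = 18944$)
$\frac{K}{b} - \frac{4927}{z{\left(52 \right)}} = - \frac{16}{5 \cdot 18944} - \frac{4927}{55} = \left(- \frac{16}{5}\right) \frac{1}{18944} - \frac{4927}{55} = - \frac{1}{5920} - \frac{4927}{55} = - \frac{5833579}{65120}$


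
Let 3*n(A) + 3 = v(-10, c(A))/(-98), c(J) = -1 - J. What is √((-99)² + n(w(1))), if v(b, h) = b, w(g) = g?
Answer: √4321815/21 ≈ 98.995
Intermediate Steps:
c(J) = -1 - J
n(A) = -142/147 (n(A) = -1 + (-10/(-98))/3 = -1 + (-10*(-1/98))/3 = -1 + (⅓)*(5/49) = -1 + 5/147 = -142/147)
√((-99)² + n(w(1))) = √((-99)² - 142/147) = √(9801 - 142/147) = √(1440605/147) = √4321815/21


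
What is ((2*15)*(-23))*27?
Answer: -18630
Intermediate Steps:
((2*15)*(-23))*27 = (30*(-23))*27 = -690*27 = -18630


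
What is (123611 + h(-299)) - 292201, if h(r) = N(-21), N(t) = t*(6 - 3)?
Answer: -168653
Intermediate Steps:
N(t) = 3*t (N(t) = t*3 = 3*t)
h(r) = -63 (h(r) = 3*(-21) = -63)
(123611 + h(-299)) - 292201 = (123611 - 63) - 292201 = 123548 - 292201 = -168653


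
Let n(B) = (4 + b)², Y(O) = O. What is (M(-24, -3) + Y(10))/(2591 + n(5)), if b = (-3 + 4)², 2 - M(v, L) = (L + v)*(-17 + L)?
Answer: -22/109 ≈ -0.20183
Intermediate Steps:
M(v, L) = 2 - (-17 + L)*(L + v) (M(v, L) = 2 - (L + v)*(-17 + L) = 2 - (-17 + L)*(L + v))
b = 1 (b = 1² = 1)
n(B) = 25 (n(B) = (4 + 1)² = 5² = 25)
(M(-24, -3) + Y(10))/(2591 + n(5)) = ((2 - 1*(-3)² + 17*(-3) + 17*(-24) - 1*(-3)*(-24)) + 10)/(2591 + 25) = ((2 - 1*9 - 51 - 408 - 72) + 10)/2616 = ((2 - 9 - 51 - 408 - 72) + 10)*(1/2616) = (-538 + 10)*(1/2616) = -528*1/2616 = -22/109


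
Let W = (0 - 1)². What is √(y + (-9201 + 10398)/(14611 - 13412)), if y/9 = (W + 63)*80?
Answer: 3*√7360676587/1199 ≈ 214.66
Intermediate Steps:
W = 1 (W = (-1)² = 1)
y = 46080 (y = 9*((1 + 63)*80) = 9*(64*80) = 9*5120 = 46080)
√(y + (-9201 + 10398)/(14611 - 13412)) = √(46080 + (-9201 + 10398)/(14611 - 13412)) = √(46080 + 1197/1199) = √(55251117/1199) = 3*√7360676587/1199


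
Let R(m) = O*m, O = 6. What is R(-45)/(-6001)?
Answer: 270/6001 ≈ 0.044993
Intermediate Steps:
R(m) = 6*m
R(-45)/(-6001) = (6*(-45))/(-6001) = -270*(-1/6001) = 270/6001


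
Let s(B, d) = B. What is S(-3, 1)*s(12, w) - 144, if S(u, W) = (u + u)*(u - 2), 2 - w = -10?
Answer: 216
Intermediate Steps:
w = 12 (w = 2 - 1*(-10) = 2 + 10 = 12)
S(u, W) = 2*u*(-2 + u) (S(u, W) = (2*u)*(-2 + u) = 2*u*(-2 + u))
S(-3, 1)*s(12, w) - 144 = (2*(-3)*(-2 - 3))*12 - 144 = (2*(-3)*(-5))*12 - 144 = 30*12 - 144 = 360 - 144 = 216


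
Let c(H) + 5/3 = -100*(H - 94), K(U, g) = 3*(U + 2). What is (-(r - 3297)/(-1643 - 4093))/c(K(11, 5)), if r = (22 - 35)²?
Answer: -391/3942305 ≈ -9.9180e-5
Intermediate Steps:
r = 169 (r = (-13)² = 169)
K(U, g) = 6 + 3*U (K(U, g) = 3*(2 + U) = 6 + 3*U)
c(H) = 28195/3 - 100*H (c(H) = -5/3 - 100*(H - 94) = -5/3 - 100*(-94 + H) = -5/3 + (9400 - 100*H) = 28195/3 - 100*H)
(-(r - 3297)/(-1643 - 4093))/c(K(11, 5)) = (-(169 - 3297)/(-1643 - 4093))/(28195/3 - 100*(6 + 3*11)) = (-(-3128)/(-5736))/(28195/3 - 100*(6 + 33)) = (-(-3128)*(-1)/5736)/(28195/3 - 100*39) = (-1*391/717)/(28195/3 - 3900) = -391/(717*16495/3) = -391/717*3/16495 = -391/3942305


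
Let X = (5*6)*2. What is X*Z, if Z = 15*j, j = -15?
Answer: -13500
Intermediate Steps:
Z = -225 (Z = 15*(-15) = -225)
X = 60 (X = 30*2 = 60)
X*Z = 60*(-225) = -13500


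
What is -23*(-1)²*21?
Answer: -483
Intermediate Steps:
-23*(-1)²*21 = -23*1*21 = -23*21 = -483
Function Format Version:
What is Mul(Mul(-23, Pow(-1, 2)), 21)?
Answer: -483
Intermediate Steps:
Mul(Mul(-23, Pow(-1, 2)), 21) = Mul(Mul(-23, 1), 21) = Mul(-23, 21) = -483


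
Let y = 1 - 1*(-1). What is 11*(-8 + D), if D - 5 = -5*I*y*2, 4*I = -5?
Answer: 242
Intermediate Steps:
I = -5/4 (I = (¼)*(-5) = -5/4 ≈ -1.2500)
y = 2 (y = 1 + 1 = 2)
D = 30 (D = 5 - 5*(-5/4*2)*2 = 5 - (-25)*2/2 = 5 - 5*(-5) = 5 + 25 = 30)
11*(-8 + D) = 11*(-8 + 30) = 11*22 = 242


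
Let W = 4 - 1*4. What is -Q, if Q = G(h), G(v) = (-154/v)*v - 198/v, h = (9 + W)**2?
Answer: 1408/9 ≈ 156.44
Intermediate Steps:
W = 0 (W = 4 - 4 = 0)
h = 81 (h = (9 + 0)**2 = 9**2 = 81)
G(v) = -154 - 198/v
Q = -1408/9 (Q = -154 - 198/81 = -154 - 198*1/81 = -154 - 22/9 = -1408/9 ≈ -156.44)
-Q = -1*(-1408/9) = 1408/9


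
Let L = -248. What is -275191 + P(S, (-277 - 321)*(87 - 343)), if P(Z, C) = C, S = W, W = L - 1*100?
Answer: -122103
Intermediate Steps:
W = -348 (W = -248 - 1*100 = -248 - 100 = -348)
S = -348
-275191 + P(S, (-277 - 321)*(87 - 343)) = -275191 + (-277 - 321)*(87 - 343) = -275191 - 598*(-256) = -275191 + 153088 = -122103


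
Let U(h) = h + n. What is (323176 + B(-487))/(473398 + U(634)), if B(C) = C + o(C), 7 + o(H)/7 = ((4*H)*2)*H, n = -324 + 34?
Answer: 6802052/236871 ≈ 28.716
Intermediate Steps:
n = -290
o(H) = -49 + 56*H² (o(H) = -49 + 7*(((4*H)*2)*H) = -49 + 7*((8*H)*H) = -49 + 7*(8*H²) = -49 + 56*H²)
B(C) = -49 + C + 56*C² (B(C) = C + (-49 + 56*C²) = -49 + C + 56*C²)
U(h) = -290 + h (U(h) = h - 290 = -290 + h)
(323176 + B(-487))/(473398 + U(634)) = (323176 + (-49 - 487 + 56*(-487)²))/(473398 + (-290 + 634)) = (323176 + (-49 - 487 + 56*237169))/(473398 + 344) = (323176 + (-49 - 487 + 13281464))/473742 = (323176 + 13280928)*(1/473742) = 13604104*(1/473742) = 6802052/236871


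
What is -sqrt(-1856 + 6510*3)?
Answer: -sqrt(17674) ≈ -132.94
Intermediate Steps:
-sqrt(-1856 + 6510*3) = -sqrt(-1856 + 19530) = -sqrt(17674)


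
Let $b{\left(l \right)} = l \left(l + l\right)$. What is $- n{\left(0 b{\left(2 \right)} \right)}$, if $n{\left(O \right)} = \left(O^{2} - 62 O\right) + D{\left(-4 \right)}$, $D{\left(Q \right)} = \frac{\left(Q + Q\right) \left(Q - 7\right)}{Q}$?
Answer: $22$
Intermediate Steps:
$b{\left(l \right)} = 2 l^{2}$ ($b{\left(l \right)} = l 2 l = 2 l^{2}$)
$D{\left(Q \right)} = -14 + 2 Q$ ($D{\left(Q \right)} = \frac{2 Q \left(-7 + Q\right)}{Q} = -14 + 2 Q$)
$n{\left(O \right)} = -22 + O^{2} - 62 O$ ($n{\left(O \right)} = \left(O^{2} - 62 O\right) + \left(-14 + 2 \left(-4\right)\right) = \left(O^{2} - 62 O\right) - 22 = -22 + O^{2} - 62 O$)
$- n{\left(0 b{\left(2 \right)} \right)} = - (-22 + \left(0 \cdot 2 \cdot 2^{2}\right)^{2} - 62 \cdot 0 \cdot 2 \cdot 2^{2}) = - (-22 + \left(0 \cdot 2 \cdot 4\right)^{2} - 62 \cdot 0 \cdot 2 \cdot 4) = - (-22 + \left(0 \cdot 8\right)^{2} - 62 \cdot 0 \cdot 8) = - (-22 + 0^{2} - 0) = - (-22 + 0 + 0) = \left(-1\right) \left(-22\right) = 22$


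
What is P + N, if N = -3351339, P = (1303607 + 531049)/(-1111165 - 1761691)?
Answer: -41499638745/12383 ≈ -3.3513e+6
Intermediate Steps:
P = -7908/12383 (P = 1834656/(-2872856) = 1834656*(-1/2872856) = -7908/12383 ≈ -0.63862)
P + N = -7908/12383 - 3351339 = -41499638745/12383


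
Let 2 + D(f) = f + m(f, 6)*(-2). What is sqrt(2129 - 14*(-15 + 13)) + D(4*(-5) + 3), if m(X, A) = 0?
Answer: -19 + sqrt(2157) ≈ 27.444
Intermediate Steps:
D(f) = -2 + f (D(f) = -2 + (f + 0*(-2)) = -2 + (f + 0) = -2 + f)
sqrt(2129 - 14*(-15 + 13)) + D(4*(-5) + 3) = sqrt(2129 - 14*(-15 + 13)) + (-2 + (4*(-5) + 3)) = sqrt(2129 - 14*(-2)) + (-2 + (-20 + 3)) = sqrt(2129 + 28) + (-2 - 17) = sqrt(2157) - 19 = -19 + sqrt(2157)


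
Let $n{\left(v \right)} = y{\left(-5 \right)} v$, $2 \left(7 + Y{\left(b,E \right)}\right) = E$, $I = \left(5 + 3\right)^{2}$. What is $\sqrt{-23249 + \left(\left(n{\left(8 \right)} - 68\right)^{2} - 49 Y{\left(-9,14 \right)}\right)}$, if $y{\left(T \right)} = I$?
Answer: $\sqrt{173887} \approx 417.0$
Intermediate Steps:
$I = 64$ ($I = 8^{2} = 64$)
$y{\left(T \right)} = 64$
$Y{\left(b,E \right)} = -7 + \frac{E}{2}$
$n{\left(v \right)} = 64 v$
$\sqrt{-23249 + \left(\left(n{\left(8 \right)} - 68\right)^{2} - 49 Y{\left(-9,14 \right)}\right)} = \sqrt{-23249 - \left(- \left(64 \cdot 8 - 68\right)^{2} + 49 \left(-7 + \frac{1}{2} \cdot 14\right)\right)} = \sqrt{-23249 - \left(- \left(512 - 68\right)^{2} + 49 \left(-7 + 7\right)\right)} = \sqrt{-23249 + \left(444^{2} - 49 \cdot 0\right)} = \sqrt{-23249 + \left(197136 - 0\right)} = \sqrt{-23249 + \left(197136 + 0\right)} = \sqrt{-23249 + 197136} = \sqrt{173887}$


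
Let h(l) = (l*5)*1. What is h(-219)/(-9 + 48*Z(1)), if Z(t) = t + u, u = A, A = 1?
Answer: -365/29 ≈ -12.586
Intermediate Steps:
h(l) = 5*l (h(l) = (5*l)*1 = 5*l)
u = 1
Z(t) = 1 + t (Z(t) = t + 1 = 1 + t)
h(-219)/(-9 + 48*Z(1)) = (5*(-219))/(-9 + 48*(1 + 1)) = -1095/(-9 + 48*2) = -1095/(-9 + 96) = -1095/87 = -1095*1/87 = -365/29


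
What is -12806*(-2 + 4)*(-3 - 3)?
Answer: 153672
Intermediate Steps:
-12806*(-2 + 4)*(-3 - 3) = -25612*(-6) = -12806*(-12) = 153672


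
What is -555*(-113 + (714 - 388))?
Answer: -118215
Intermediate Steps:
-555*(-113 + (714 - 388)) = -555*(-113 + 326) = -555*213 = -118215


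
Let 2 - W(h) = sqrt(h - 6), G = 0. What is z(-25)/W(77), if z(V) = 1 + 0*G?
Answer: -2/67 - sqrt(71)/67 ≈ -0.15561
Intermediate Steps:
z(V) = 1 (z(V) = 1 + 0*0 = 1 + 0 = 1)
W(h) = 2 - sqrt(-6 + h) (W(h) = 2 - sqrt(h - 6) = 2 - sqrt(-6 + h))
z(-25)/W(77) = 1/(2 - sqrt(-6 + 77)) = 1/(2 - sqrt(71))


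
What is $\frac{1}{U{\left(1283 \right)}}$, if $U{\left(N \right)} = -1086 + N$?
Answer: $\frac{1}{197} \approx 0.0050761$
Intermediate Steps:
$\frac{1}{U{\left(1283 \right)}} = \frac{1}{-1086 + 1283} = \frac{1}{197}$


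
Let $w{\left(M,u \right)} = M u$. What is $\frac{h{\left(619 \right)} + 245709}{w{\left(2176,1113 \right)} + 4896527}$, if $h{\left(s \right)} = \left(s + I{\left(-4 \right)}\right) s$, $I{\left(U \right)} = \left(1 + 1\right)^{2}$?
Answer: $\frac{37138}{430495} \approx 0.086268$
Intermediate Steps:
$I{\left(U \right)} = 4$ ($I{\left(U \right)} = 2^{2} = 4$)
$h{\left(s \right)} = s \left(4 + s\right)$ ($h{\left(s \right)} = \left(s + 4\right) s = \left(4 + s\right) s = s \left(4 + s\right)$)
$\frac{h{\left(619 \right)} + 245709}{w{\left(2176,1113 \right)} + 4896527} = \frac{619 \left(4 + 619\right) + 245709}{2176 \cdot 1113 + 4896527} = \frac{619 \cdot 623 + 245709}{2421888 + 4896527} = \frac{385637 + 245709}{7318415} = 631346 \cdot \frac{1}{7318415} = \frac{37138}{430495}$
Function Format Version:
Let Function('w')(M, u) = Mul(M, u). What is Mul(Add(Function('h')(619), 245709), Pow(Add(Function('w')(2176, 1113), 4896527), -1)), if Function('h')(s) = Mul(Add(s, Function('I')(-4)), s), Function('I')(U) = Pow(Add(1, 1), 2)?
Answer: Rational(37138, 430495) ≈ 0.086268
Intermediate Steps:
Function('I')(U) = 4 (Function('I')(U) = Pow(2, 2) = 4)
Function('h')(s) = Mul(s, Add(4, s)) (Function('h')(s) = Mul(Add(s, 4), s) = Mul(Add(4, s), s) = Mul(s, Add(4, s)))
Mul(Add(Function('h')(619), 245709), Pow(Add(Function('w')(2176, 1113), 4896527), -1)) = Mul(Add(Mul(619, Add(4, 619)), 245709), Pow(Add(Mul(2176, 1113), 4896527), -1)) = Mul(Add(Mul(619, 623), 245709), Pow(Add(2421888, 4896527), -1)) = Mul(Add(385637, 245709), Pow(7318415, -1)) = Mul(631346, Rational(1, 7318415)) = Rational(37138, 430495)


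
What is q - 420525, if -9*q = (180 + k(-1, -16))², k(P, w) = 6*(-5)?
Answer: -423025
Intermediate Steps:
k(P, w) = -30
q = -2500 (q = -(180 - 30)²/9 = -⅑*150² = -⅑*22500 = -2500)
q - 420525 = -2500 - 420525 = -423025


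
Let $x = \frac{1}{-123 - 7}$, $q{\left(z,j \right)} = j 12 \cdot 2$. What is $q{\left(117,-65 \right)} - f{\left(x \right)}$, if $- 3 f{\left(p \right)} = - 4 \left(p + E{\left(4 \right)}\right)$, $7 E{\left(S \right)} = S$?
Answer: $- \frac{710142}{455} \approx -1560.8$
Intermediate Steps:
$E{\left(S \right)} = \frac{S}{7}$
$q{\left(z,j \right)} = 24 j$ ($q{\left(z,j \right)} = 12 j 2 = 24 j$)
$x = - \frac{1}{130}$ ($x = \frac{1}{-130} = - \frac{1}{130} \approx -0.0076923$)
$f{\left(p \right)} = \frac{16}{21} + \frac{4 p}{3}$ ($f{\left(p \right)} = - \frac{\left(-4\right) \left(p + \frac{1}{7} \cdot 4\right)}{3} = - \frac{\left(-4\right) \left(p + \frac{4}{7}\right)}{3} = - \frac{\left(-4\right) \left(\frac{4}{7} + p\right)}{3} = - \frac{- \frac{16}{7} - 4 p}{3} = \frac{16}{21} + \frac{4 p}{3}$)
$q{\left(117,-65 \right)} - f{\left(x \right)} = 24 \left(-65\right) - \left(\frac{16}{21} + \frac{4}{3} \left(- \frac{1}{130}\right)\right) = -1560 - \left(\frac{16}{21} - \frac{2}{195}\right) = -1560 - \frac{342}{455} = - \frac{710142}{455}$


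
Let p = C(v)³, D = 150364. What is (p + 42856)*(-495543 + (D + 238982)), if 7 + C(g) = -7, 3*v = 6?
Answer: -4259774064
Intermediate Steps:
v = 2 (v = (⅓)*6 = 2)
C(g) = -14 (C(g) = -7 - 7 = -14)
p = -2744 (p = (-14)³ = -2744)
(p + 42856)*(-495543 + (D + 238982)) = (-2744 + 42856)*(-495543 + (150364 + 238982)) = 40112*(-495543 + 389346) = 40112*(-106197) = -4259774064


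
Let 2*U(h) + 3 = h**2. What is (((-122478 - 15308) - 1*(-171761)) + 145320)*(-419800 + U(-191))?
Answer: -71997879495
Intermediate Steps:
U(h) = -3/2 + h**2/2
(((-122478 - 15308) - 1*(-171761)) + 145320)*(-419800 + U(-191)) = (((-122478 - 15308) - 1*(-171761)) + 145320)*(-419800 + (-3/2 + (1/2)*(-191)**2)) = ((-137786 + 171761) + 145320)*(-419800 + (-3/2 + (1/2)*36481)) = (33975 + 145320)*(-419800 + (-3/2 + 36481/2)) = 179295*(-419800 + 18239) = 179295*(-401561) = -71997879495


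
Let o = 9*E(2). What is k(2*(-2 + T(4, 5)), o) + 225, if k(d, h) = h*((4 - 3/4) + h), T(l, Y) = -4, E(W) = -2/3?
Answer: 483/2 ≈ 241.50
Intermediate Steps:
E(W) = -⅔ (E(W) = -2*⅓ = -⅔)
o = -6 (o = 9*(-⅔) = -6)
k(d, h) = h*(13/4 + h) (k(d, h) = h*((4 - 3/4) + h) = h*((4 - 1*¾) + h) = h*((4 - ¾) + h) = h*(13/4 + h))
k(2*(-2 + T(4, 5)), o) + 225 = (¼)*(-6)*(13 + 4*(-6)) + 225 = (¼)*(-6)*(13 - 24) + 225 = (¼)*(-6)*(-11) + 225 = 33/2 + 225 = 483/2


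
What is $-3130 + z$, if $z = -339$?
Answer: $-3469$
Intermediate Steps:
$-3130 + z = -3130 - 339 = -3469$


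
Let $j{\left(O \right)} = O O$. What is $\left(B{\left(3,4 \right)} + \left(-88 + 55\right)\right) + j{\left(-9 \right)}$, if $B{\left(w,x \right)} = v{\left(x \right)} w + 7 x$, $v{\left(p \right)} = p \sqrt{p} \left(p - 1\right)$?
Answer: $148$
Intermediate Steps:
$j{\left(O \right)} = O^{2}$
$v{\left(p \right)} = p^{\frac{3}{2}} \left(-1 + p\right)$
$B{\left(w,x \right)} = 7 x + w x^{\frac{3}{2}} \left(-1 + x\right)$ ($B{\left(w,x \right)} = x^{\frac{3}{2}} \left(-1 + x\right) w + 7 x = w x^{\frac{3}{2}} \left(-1 + x\right) + 7 x = 7 x + w x^{\frac{3}{2}} \left(-1 + x\right)$)
$\left(B{\left(3,4 \right)} + \left(-88 + 55\right)\right) + j{\left(-9 \right)} = \left(\left(7 \cdot 4 + 3 \cdot 4^{\frac{3}{2}} \left(-1 + 4\right)\right) + \left(-88 + 55\right)\right) + \left(-9\right)^{2} = \left(\left(28 + 3 \cdot 8 \cdot 3\right) - 33\right) + 81 = \left(\left(28 + 72\right) - 33\right) + 81 = \left(100 - 33\right) + 81 = 67 + 81 = 148$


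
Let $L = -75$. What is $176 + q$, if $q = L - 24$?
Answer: $77$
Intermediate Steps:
$q = -99$ ($q = -75 - 24 = -99$)
$176 + q = 176 - 99 = 77$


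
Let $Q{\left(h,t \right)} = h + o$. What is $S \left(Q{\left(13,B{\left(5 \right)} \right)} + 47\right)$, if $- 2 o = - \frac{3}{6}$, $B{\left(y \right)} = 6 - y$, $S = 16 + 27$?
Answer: $\frac{10363}{4} \approx 2590.8$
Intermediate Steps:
$S = 43$
$o = \frac{1}{4}$ ($o = - \frac{\left(-3\right) \frac{1}{6}}{2} = \left(- \frac{1}{2}\right) \left(- \frac{1}{2}\right) = \frac{1}{4} \approx 0.25$)
$Q{\left(h,t \right)} = \frac{1}{4} + h$ ($Q{\left(h,t \right)} = h + \frac{1}{4} = \frac{1}{4} + h$)
$S \left(Q{\left(13,B{\left(5 \right)} \right)} + 47\right) = 43 \left(\left(\frac{1}{4} + 13\right) + 47\right) = 43 \left(\frac{53}{4} + 47\right) = 43 \cdot \frac{241}{4} = \frac{10363}{4}$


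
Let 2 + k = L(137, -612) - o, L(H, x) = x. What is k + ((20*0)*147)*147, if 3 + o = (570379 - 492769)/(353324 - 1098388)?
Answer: -227578247/372532 ≈ -610.90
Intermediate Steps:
o = -1156401/372532 (o = -3 + (570379 - 492769)/(353324 - 1098388) = -3 + 77610/(-745064) = -3 + 77610*(-1/745064) = -3 - 38805/372532 = -1156401/372532 ≈ -3.1042)
k = -227578247/372532 (k = -2 + (-612 - 1*(-1156401/372532)) = -2 + (-612 + 1156401/372532) = -2 - 226833183/372532 = -227578247/372532 ≈ -610.90)
k + ((20*0)*147)*147 = -227578247/372532 + ((20*0)*147)*147 = -227578247/372532 + (0*147)*147 = -227578247/372532 + 0*147 = -227578247/372532 + 0 = -227578247/372532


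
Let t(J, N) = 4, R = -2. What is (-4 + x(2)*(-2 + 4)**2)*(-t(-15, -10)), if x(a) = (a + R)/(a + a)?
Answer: 16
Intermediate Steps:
x(a) = (-2 + a)/(2*a) (x(a) = (a - 2)/(a + a) = (-2 + a)/((2*a)) = (-2 + a)*(1/(2*a)) = (-2 + a)/(2*a))
(-4 + x(2)*(-2 + 4)**2)*(-t(-15, -10)) = (-4 + ((1/2)*(-2 + 2)/2)*(-2 + 4)**2)*(-1*4) = (-4 + ((1/2)*(1/2)*0)*2**2)*(-4) = (-4 + 0*4)*(-4) = (-4 + 0)*(-4) = -4*(-4) = 16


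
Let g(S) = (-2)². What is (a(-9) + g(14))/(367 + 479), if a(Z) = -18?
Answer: -7/423 ≈ -0.016548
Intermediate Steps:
g(S) = 4
(a(-9) + g(14))/(367 + 479) = (-18 + 4)/(367 + 479) = -14/846 = -14*1/846 = -7/423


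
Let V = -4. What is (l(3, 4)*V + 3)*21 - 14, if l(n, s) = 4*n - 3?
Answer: -707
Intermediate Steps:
l(n, s) = -3 + 4*n
(l(3, 4)*V + 3)*21 - 14 = ((-3 + 4*3)*(-4) + 3)*21 - 14 = ((-3 + 12)*(-4) + 3)*21 - 14 = (9*(-4) + 3)*21 - 14 = (-36 + 3)*21 - 14 = -33*21 - 14 = -693 - 14 = -707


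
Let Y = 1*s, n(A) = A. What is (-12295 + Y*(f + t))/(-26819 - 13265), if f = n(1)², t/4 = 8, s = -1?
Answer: 3082/10021 ≈ 0.30755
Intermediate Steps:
t = 32 (t = 4*8 = 32)
Y = -1 (Y = 1*(-1) = -1)
f = 1 (f = 1² = 1)
(-12295 + Y*(f + t))/(-26819 - 13265) = (-12295 - (1 + 32))/(-26819 - 13265) = (-12295 - 1*33)/(-40084) = (-12295 - 33)*(-1/40084) = -12328*(-1/40084) = 3082/10021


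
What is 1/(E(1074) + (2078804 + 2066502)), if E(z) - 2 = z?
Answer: 1/4146382 ≈ 2.4117e-7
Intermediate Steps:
E(z) = 2 + z
1/(E(1074) + (2078804 + 2066502)) = 1/((2 + 1074) + (2078804 + 2066502)) = 1/(1076 + 4145306) = 1/4146382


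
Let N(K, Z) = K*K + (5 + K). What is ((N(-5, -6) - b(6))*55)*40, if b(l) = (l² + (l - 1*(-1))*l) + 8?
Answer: -134200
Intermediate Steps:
b(l) = 8 + l² + l*(1 + l) (b(l) = (l² + (l + 1)*l) + 8 = (l² + (1 + l)*l) + 8 = (l² + l*(1 + l)) + 8 = 8 + l² + l*(1 + l))
N(K, Z) = 5 + K + K² (N(K, Z) = K² + (5 + K) = 5 + K + K²)
((N(-5, -6) - b(6))*55)*40 = (((5 - 5 + (-5)²) - (8 + 6 + 2*6²))*55)*40 = (((5 - 5 + 25) - (8 + 6 + 2*36))*55)*40 = ((25 - (8 + 6 + 72))*55)*40 = ((25 - 1*86)*55)*40 = ((25 - 86)*55)*40 = -61*55*40 = -3355*40 = -134200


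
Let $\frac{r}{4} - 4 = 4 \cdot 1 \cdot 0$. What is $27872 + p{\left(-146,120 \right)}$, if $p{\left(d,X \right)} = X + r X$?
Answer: $29912$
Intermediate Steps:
$r = 16$ ($r = 16 + 4 \cdot 4 \cdot 1 \cdot 0 = 16 + 4 \cdot 4 \cdot 0 = 16 + 4 \cdot 0 = 16 + 0 = 16$)
$p{\left(d,X \right)} = 17 X$ ($p{\left(d,X \right)} = X + 16 X = 17 X$)
$27872 + p{\left(-146,120 \right)} = 27872 + 17 \cdot 120 = 27872 + 2040 = 29912$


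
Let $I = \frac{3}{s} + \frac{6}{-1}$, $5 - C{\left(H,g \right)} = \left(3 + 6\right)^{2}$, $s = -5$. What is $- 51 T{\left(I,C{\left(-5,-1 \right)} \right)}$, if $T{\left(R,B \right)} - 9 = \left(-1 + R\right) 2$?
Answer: $\frac{1581}{5} \approx 316.2$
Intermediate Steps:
$C{\left(H,g \right)} = -76$ ($C{\left(H,g \right)} = 5 - \left(3 + 6\right)^{2} = 5 - 9^{2} = 5 - 81 = -76$)
$I = - \frac{33}{5}$ ($I = \frac{3}{-5} + \frac{6}{-1} = 3 \left(- \frac{1}{5}\right) + 6 \left(-1\right) = - \frac{3}{5} - 6 = - \frac{33}{5} \approx -6.6$)
$T{\left(R,B \right)} = 7 + 2 R$ ($T{\left(R,B \right)} = 9 + \left(-1 + R\right) 2 = 9 + \left(-2 + 2 R\right) = 7 + 2 R$)
$- 51 T{\left(I,C{\left(-5,-1 \right)} \right)} = - 51 \left(7 + 2 \left(- \frac{33}{5}\right)\right) = - 51 \left(7 - \frac{66}{5}\right) = \left(-51\right) \left(- \frac{31}{5}\right) = \frac{1581}{5}$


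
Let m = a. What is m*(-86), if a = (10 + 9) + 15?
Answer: -2924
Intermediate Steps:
a = 34 (a = 19 + 15 = 34)
m = 34
m*(-86) = 34*(-86) = -2924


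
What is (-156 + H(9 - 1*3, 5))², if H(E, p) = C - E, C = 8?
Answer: 23716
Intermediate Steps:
H(E, p) = 8 - E
(-156 + H(9 - 1*3, 5))² = (-156 + (8 - (9 - 1*3)))² = (-156 + (8 - (9 - 3)))² = (-156 + (8 - 1*6))² = (-156 + (8 - 6))² = (-156 + 2)² = (-154)² = 23716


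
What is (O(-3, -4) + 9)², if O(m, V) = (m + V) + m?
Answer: 1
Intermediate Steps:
O(m, V) = V + 2*m (O(m, V) = (V + m) + m = V + 2*m)
(O(-3, -4) + 9)² = ((-4 + 2*(-3)) + 9)² = ((-4 - 6) + 9)² = (-10 + 9)² = (-1)² = 1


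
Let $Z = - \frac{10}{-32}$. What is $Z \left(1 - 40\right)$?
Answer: $- \frac{195}{16} \approx -12.188$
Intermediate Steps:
$Z = \frac{5}{16}$ ($Z = \left(-10\right) \left(- \frac{1}{32}\right) = \frac{5}{16} \approx 0.3125$)
$Z \left(1 - 40\right) = \frac{5 \left(1 - 40\right)}{16} = \frac{5}{16} \left(-39\right) = - \frac{195}{16}$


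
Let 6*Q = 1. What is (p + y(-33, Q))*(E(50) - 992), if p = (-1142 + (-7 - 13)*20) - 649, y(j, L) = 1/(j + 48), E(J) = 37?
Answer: 6277024/3 ≈ 2.0923e+6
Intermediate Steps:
Q = ⅙ (Q = (⅙)*1 = ⅙ ≈ 0.16667)
y(j, L) = 1/(48 + j)
p = -2191 (p = (-1142 - 20*20) - 649 = (-1142 - 400) - 649 = -1542 - 649 = -2191)
(p + y(-33, Q))*(E(50) - 992) = (-2191 + 1/(48 - 33))*(37 - 992) = (-2191 + 1/15)*(-955) = -32864/15*(-955) = 6277024/3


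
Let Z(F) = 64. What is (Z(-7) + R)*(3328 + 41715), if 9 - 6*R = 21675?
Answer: -159767521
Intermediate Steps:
R = -3611 (R = 3/2 - ⅙*21675 = 3/2 - 7225/2 = -3611)
(Z(-7) + R)*(3328 + 41715) = (64 - 3611)*(3328 + 41715) = -3547*45043 = -159767521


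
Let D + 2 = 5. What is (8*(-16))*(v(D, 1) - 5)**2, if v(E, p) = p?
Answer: -2048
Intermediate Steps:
D = 3 (D = -2 + 5 = 3)
(8*(-16))*(v(D, 1) - 5)**2 = (8*(-16))*(1 - 5)**2 = -128*(-4)**2 = -128*16 = -2048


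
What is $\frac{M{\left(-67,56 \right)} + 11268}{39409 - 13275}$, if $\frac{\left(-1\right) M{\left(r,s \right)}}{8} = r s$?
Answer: $\frac{20642}{13067} \approx 1.5797$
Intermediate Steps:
$M{\left(r,s \right)} = - 8 r s$
$\frac{M{\left(-67,56 \right)} + 11268}{39409 - 13275} = \frac{\left(-8\right) \left(-67\right) 56 + 11268}{39409 - 13275} = \frac{30016 + 11268}{26134} = 41284 \cdot \frac{1}{26134} = \frac{20642}{13067}$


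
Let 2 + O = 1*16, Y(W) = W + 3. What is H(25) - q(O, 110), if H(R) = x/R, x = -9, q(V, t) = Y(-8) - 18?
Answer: 566/25 ≈ 22.640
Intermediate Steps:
Y(W) = 3 + W
O = 14 (O = -2 + 1*16 = -2 + 16 = 14)
q(V, t) = -23 (q(V, t) = (3 - 8) - 18 = -5 - 18 = -23)
H(R) = -9/R
H(25) - q(O, 110) = -9/25 - 1*(-23) = -9*1/25 + 23 = -9/25 + 23 = 566/25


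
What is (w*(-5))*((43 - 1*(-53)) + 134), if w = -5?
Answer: 5750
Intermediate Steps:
(w*(-5))*((43 - 1*(-53)) + 134) = (-5*(-5))*((43 - 1*(-53)) + 134) = 25*((43 + 53) + 134) = 25*(96 + 134) = 25*230 = 5750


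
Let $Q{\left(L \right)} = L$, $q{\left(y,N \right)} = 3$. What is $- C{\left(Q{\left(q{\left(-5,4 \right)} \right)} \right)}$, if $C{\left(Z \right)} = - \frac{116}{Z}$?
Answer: $\frac{116}{3} \approx 38.667$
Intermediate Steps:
$- C{\left(Q{\left(q{\left(-5,4 \right)} \right)} \right)} = - \frac{-116}{3} = \left(-1\right) \left(- \frac{116}{3}\right) = \frac{116}{3}$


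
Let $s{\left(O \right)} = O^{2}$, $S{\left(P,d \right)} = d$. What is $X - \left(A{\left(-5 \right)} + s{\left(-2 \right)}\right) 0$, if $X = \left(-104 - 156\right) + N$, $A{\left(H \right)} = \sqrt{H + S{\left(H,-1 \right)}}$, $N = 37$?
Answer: $-223$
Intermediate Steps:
$A{\left(H \right)} = \sqrt{-1 + H}$ ($A{\left(H \right)} = \sqrt{H - 1} = \sqrt{-1 + H}$)
$X = -223$ ($X = \left(-104 - 156\right) + 37 = -260 + 37 = -223$)
$X - \left(A{\left(-5 \right)} + s{\left(-2 \right)}\right) 0 = -223 - \left(\sqrt{-1 - 5} + \left(-2\right)^{2}\right) 0 = -223 - \left(\sqrt{-6} + 4\right) 0 = -223 - \left(i \sqrt{6} + 4\right) 0 = -223 - \left(4 + i \sqrt{6}\right) 0 = -223 - 0 = -223 + 0 = -223$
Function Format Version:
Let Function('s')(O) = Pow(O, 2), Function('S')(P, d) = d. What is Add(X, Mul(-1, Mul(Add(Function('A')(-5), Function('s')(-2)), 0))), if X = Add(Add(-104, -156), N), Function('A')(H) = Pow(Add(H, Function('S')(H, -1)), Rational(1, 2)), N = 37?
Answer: -223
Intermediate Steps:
Function('A')(H) = Pow(Add(-1, H), Rational(1, 2)) (Function('A')(H) = Pow(Add(H, -1), Rational(1, 2)) = Pow(Add(-1, H), Rational(1, 2)))
X = -223 (X = Add(Add(-104, -156), 37) = Add(-260, 37) = -223)
Add(X, Mul(-1, Mul(Add(Function('A')(-5), Function('s')(-2)), 0))) = Add(-223, Mul(-1, Mul(Add(Pow(Add(-1, -5), Rational(1, 2)), Pow(-2, 2)), 0))) = Add(-223, Mul(-1, Mul(Add(Pow(-6, Rational(1, 2)), 4), 0))) = Add(-223, Mul(-1, Mul(Add(Mul(I, Pow(6, Rational(1, 2))), 4), 0))) = Add(-223, Mul(-1, Mul(Add(4, Mul(I, Pow(6, Rational(1, 2)))), 0))) = Add(-223, Mul(-1, 0)) = Add(-223, 0) = -223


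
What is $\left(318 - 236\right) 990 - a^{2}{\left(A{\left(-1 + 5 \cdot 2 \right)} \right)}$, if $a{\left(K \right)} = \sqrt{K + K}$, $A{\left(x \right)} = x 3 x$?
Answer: $80694$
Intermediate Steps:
$A{\left(x \right)} = 3 x^{2}$ ($A{\left(x \right)} = 3 x x = 3 x^{2}$)
$a{\left(K \right)} = \sqrt{2} \sqrt{K}$ ($a{\left(K \right)} = \sqrt{2 K} = \sqrt{2} \sqrt{K}$)
$\left(318 - 236\right) 990 - a^{2}{\left(A{\left(-1 + 5 \cdot 2 \right)} \right)} = \left(318 - 236\right) 990 - \left(\sqrt{2} \sqrt{3 \left(-1 + 5 \cdot 2\right)^{2}}\right)^{2} = 82 \cdot 990 - \left(\sqrt{2} \sqrt{3 \left(-1 + 10\right)^{2}}\right)^{2} = 81180 - \left(\sqrt{2} \sqrt{3 \cdot 9^{2}}\right)^{2} = 81180 - \left(\sqrt{2} \sqrt{3 \cdot 81}\right)^{2} = 81180 - \left(\sqrt{2} \sqrt{243}\right)^{2} = 81180 - \left(\sqrt{2} \cdot 9 \sqrt{3}\right)^{2} = 81180 - \left(9 \sqrt{6}\right)^{2} = 81180 - 486 = 80694$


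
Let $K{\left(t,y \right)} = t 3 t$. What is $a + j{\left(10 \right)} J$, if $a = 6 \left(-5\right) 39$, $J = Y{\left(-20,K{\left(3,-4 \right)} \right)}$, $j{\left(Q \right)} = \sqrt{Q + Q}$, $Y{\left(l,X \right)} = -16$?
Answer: $-1170 - 32 \sqrt{5} \approx -1241.6$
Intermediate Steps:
$K{\left(t,y \right)} = 3 t^{2}$ ($K{\left(t,y \right)} = 3 t t = 3 t^{2}$)
$j{\left(Q \right)} = \sqrt{2} \sqrt{Q}$ ($j{\left(Q \right)} = \sqrt{2 Q} = \sqrt{2} \sqrt{Q}$)
$J = -16$
$a = -1170$ ($a = \left(-30\right) 39 = -1170$)
$a + j{\left(10 \right)} J = -1170 + \sqrt{2} \sqrt{10} \left(-16\right) = -1170 + 2 \sqrt{5} \left(-16\right) = -1170 - 32 \sqrt{5}$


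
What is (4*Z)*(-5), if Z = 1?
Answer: -20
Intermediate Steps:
(4*Z)*(-5) = (4*1)*(-5) = 4*(-5) = -20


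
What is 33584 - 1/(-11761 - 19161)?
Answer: 1038484449/30922 ≈ 33584.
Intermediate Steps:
33584 - 1/(-11761 - 19161) = 33584 - 1/(-30922) = 33584 - 1*(-1/30922) = 33584 + 1/30922 = 1038484449/30922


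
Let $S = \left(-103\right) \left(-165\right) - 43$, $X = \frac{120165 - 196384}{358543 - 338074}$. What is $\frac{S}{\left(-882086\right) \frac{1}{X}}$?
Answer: $\frac{646032244}{9027709167} \approx 0.071561$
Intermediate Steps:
$X = - \frac{76219}{20469} \approx -3.7236$
$S = 16952$ ($S = 16995 - 43 = 16952$)
$\frac{S}{\left(-882086\right) \frac{1}{X}} = \frac{16952}{\left(-882086\right) \frac{1}{- \frac{76219}{20469}}} = \frac{16952}{\left(-882086\right) \left(- \frac{20469}{76219}\right)} = \frac{16952}{\frac{18055418334}{76219}} = 16952 \cdot \frac{76219}{18055418334} = \frac{646032244}{9027709167}$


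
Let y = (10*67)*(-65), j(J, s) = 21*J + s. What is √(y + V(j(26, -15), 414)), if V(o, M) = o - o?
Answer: 5*I*√1742 ≈ 208.69*I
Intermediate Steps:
j(J, s) = s + 21*J
V(o, M) = 0
y = -43550 (y = 670*(-65) = -43550)
√(y + V(j(26, -15), 414)) = √(-43550 + 0) = √(-43550) = 5*I*√1742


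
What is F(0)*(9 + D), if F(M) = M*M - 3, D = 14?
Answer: -69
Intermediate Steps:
F(M) = -3 + M**2 (F(M) = M**2 - 3 = -3 + M**2)
F(0)*(9 + D) = (-3 + 0**2)*(9 + 14) = (-3 + 0)*23 = -3*23 = -69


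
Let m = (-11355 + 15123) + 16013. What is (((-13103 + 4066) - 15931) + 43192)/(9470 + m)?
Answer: 18224/29251 ≈ 0.62302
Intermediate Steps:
m = 19781 (m = 3768 + 16013 = 19781)
(((-13103 + 4066) - 15931) + 43192)/(9470 + m) = (((-13103 + 4066) - 15931) + 43192)/(9470 + 19781) = ((-9037 - 15931) + 43192)/29251 = (-24968 + 43192)*(1/29251) = 18224*(1/29251) = 18224/29251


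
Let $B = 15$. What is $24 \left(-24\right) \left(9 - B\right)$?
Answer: $3456$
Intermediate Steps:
$24 \left(-24\right) \left(9 - B\right) = 24 \left(-24\right) \left(9 - 15\right) = - 576 \left(9 - 15\right) = \left(-576\right) \left(-6\right) = 3456$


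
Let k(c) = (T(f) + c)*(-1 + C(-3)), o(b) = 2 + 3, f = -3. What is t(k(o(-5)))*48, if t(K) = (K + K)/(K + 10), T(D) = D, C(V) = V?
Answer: -384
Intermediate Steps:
o(b) = 5
k(c) = 12 - 4*c (k(c) = (-3 + c)*(-1 - 3) = (-3 + c)*(-4) = 12 - 4*c)
t(K) = 2*K/(10 + K) (t(K) = (2*K)/(10 + K) = 2*K/(10 + K))
t(k(o(-5)))*48 = (2*(12 - 4*5)/(10 + (12 - 4*5)))*48 = (2*(12 - 20)/(10 + (12 - 20)))*48 = (2*(-8)/(10 - 8))*48 = (2*(-8)/2)*48 = (2*(-8)*(½))*48 = -8*48 = -384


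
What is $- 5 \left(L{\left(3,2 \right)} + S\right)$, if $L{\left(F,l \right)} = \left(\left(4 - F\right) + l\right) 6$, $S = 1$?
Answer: $-95$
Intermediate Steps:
$L{\left(F,l \right)} = 24 - 6 F + 6 l$ ($L{\left(F,l \right)} = \left(4 + l - F\right) 6 = 24 - 6 F + 6 l$)
$- 5 \left(L{\left(3,2 \right)} + S\right) = - 5 \left(\left(24 - 18 + 6 \cdot 2\right) + 1\right) = - 5 \left(\left(24 - 18 + 12\right) + 1\right) = - 5 \left(18 + 1\right) = \left(-5\right) 19 = -95$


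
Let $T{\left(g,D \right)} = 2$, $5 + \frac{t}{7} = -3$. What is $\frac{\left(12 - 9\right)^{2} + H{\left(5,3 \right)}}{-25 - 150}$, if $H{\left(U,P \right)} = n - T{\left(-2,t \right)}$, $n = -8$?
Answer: $\frac{1}{175} \approx 0.0057143$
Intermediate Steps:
$t = -56$ ($t = -35 + 7 \left(-3\right) = -35 - 21 = -56$)
$H{\left(U,P \right)} = -10$ ($H{\left(U,P \right)} = -8 - 2 = -10$)
$\frac{\left(12 - 9\right)^{2} + H{\left(5,3 \right)}}{-25 - 150} = \frac{\left(12 - 9\right)^{2} - 10}{-25 - 150} = \frac{3^{2} - 10}{-175} = \left(9 - 10\right) \left(- \frac{1}{175}\right) = \left(-1\right) \left(- \frac{1}{175}\right) = \frac{1}{175}$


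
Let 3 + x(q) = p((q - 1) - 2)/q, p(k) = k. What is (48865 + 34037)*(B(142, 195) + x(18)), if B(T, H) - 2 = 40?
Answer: 3302263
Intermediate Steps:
B(T, H) = 42 (B(T, H) = 2 + 40 = 42)
x(q) = -3 + (-3 + q)/q (x(q) = -3 + ((q - 1) - 2)/q = -3 + ((-1 + q) - 2)/q = -3 + (-3 + q)/q)
(48865 + 34037)*(B(142, 195) + x(18)) = (48865 + 34037)*(42 + (-2 - 3/18)) = 82902*(42 + (-2 - 3*1/18)) = 82902*(42 + (-2 - ⅙)) = 82902*(42 - 13/6) = 82902*(239/6) = 3302263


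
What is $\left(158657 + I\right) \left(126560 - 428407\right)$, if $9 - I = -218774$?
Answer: $-113929131680$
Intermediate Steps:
$I = 218783$ ($I = 9 - -218774 = 9 + 218774 = 218783$)
$\left(158657 + I\right) \left(126560 - 428407\right) = \left(158657 + 218783\right) \left(126560 - 428407\right) = 377440 \left(-301847\right) = -113929131680$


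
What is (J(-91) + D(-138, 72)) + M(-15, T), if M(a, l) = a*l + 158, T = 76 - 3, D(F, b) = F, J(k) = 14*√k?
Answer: -1075 + 14*I*√91 ≈ -1075.0 + 133.55*I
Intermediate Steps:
T = 73
M(a, l) = 158 + a*l
(J(-91) + D(-138, 72)) + M(-15, T) = (14*√(-91) - 138) + (158 - 15*73) = (14*(I*√91) - 138) + (158 - 1095) = (14*I*√91 - 138) - 937 = (-138 + 14*I*√91) - 937 = -1075 + 14*I*√91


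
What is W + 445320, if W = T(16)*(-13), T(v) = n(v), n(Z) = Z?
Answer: 445112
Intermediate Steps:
T(v) = v
W = -208 (W = 16*(-13) = -208)
W + 445320 = -208 + 445320 = 445112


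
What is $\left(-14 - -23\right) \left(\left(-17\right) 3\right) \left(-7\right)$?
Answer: $3213$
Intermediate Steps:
$\left(-14 - -23\right) \left(\left(-17\right) 3\right) \left(-7\right) = \left(-14 + 23\right) \left(-51\right) \left(-7\right) = 9 \left(-51\right) \left(-7\right) = \left(-459\right) \left(-7\right) = 3213$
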